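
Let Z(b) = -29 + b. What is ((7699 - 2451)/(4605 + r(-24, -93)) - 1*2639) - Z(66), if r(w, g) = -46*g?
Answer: -23765660/8883 ≈ -2675.4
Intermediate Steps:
((7699 - 2451)/(4605 + r(-24, -93)) - 1*2639) - Z(66) = ((7699 - 2451)/(4605 - 46*(-93)) - 1*2639) - (-29 + 66) = (5248/(4605 + 4278) - 2639) - 1*37 = (5248/8883 - 2639) - 37 = -23436989/8883 - 37 = -23765660/8883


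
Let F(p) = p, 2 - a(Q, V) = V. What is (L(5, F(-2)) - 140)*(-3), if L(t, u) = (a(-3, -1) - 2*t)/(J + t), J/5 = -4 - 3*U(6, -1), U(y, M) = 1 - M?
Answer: 6293/15 ≈ 419.53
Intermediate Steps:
a(Q, V) = 2 - V
J = -50 (J = 5*(-4 - 3*(1 - 1*(-1))) = 5*(-4 - 3*(1 + 1)) = 5*(-4 - 3*2) = 5*(-4 - 6) = 5*(-10) = -50)
L(t, u) = (3 - 2*t)/(-50 + t) (L(t, u) = ((2 - 1*(-1)) - 2*t)/(-50 + t) = ((2 + 1) - 2*t)/(-50 + t) = (3 - 2*t)/(-50 + t))
(L(5, F(-2)) - 140)*(-3) = ((3 - 2*5)/(-50 + 5) - 140)*(-3) = ((3 - 10)/(-45) - 140)*(-3) = (-1/45*(-7) - 140)*(-3) = (7/45 - 140)*(-3) = -6293/45*(-3) = 6293/15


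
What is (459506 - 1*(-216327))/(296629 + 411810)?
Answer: 675833/708439 ≈ 0.95397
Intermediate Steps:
(459506 - 1*(-216327))/(296629 + 411810) = (459506 + 216327)/708439 = 675833*(1/708439) = 675833/708439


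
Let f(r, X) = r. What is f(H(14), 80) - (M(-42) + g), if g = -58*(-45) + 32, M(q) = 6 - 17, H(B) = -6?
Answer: -2637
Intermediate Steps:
M(q) = -11
g = 2642 (g = 2610 + 32 = 2642)
f(H(14), 80) - (M(-42) + g) = -6 - (-11 + 2642) = -6 - 1*2631 = -6 - 2631 = -2637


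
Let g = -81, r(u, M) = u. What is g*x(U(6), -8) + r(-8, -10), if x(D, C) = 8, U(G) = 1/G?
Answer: -656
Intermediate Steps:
g*x(U(6), -8) + r(-8, -10) = -81*8 - 8 = -648 - 8 = -656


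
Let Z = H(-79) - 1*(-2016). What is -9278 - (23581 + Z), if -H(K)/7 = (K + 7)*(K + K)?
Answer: 44757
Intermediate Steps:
H(K) = -14*K*(7 + K) (H(K) = -7*(K + 7)*(K + K) = -7*(7 + K)*2*K = -14*K*(7 + K))
Z = -77616 (Z = -14*(-79)*(7 - 79) - 1*(-2016) = -14*(-79)*(-72) + 2016 = -79632 + 2016 = -77616)
-9278 - (23581 + Z) = -9278 - (23581 - 77616) = -9278 - 1*(-54035) = -9278 + 54035 = 44757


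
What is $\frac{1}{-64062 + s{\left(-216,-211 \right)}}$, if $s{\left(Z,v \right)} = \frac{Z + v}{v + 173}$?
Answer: $- \frac{38}{2433929} \approx -1.5613 \cdot 10^{-5}$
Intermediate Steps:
$s{\left(Z,v \right)} = \frac{Z + v}{173 + v}$
$\frac{1}{-64062 + s{\left(-216,-211 \right)}} = \frac{1}{-64062 + \frac{-216 - 211}{173 - 211}} = \frac{1}{-64062 + \frac{1}{-38} \left(-427\right)} = \frac{1}{-64062 - - \frac{427}{38}} = \frac{1}{-64062 + \frac{427}{38}} = \frac{1}{- \frac{2433929}{38}} = - \frac{38}{2433929}$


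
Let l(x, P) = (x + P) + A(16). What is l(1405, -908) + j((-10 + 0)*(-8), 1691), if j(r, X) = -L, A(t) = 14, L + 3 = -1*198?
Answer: 712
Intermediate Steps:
L = -201 (L = -3 - 1*198 = -3 - 198 = -201)
l(x, P) = 14 + P + x (l(x, P) = (x + P) + 14 = (P + x) + 14 = 14 + P + x)
j(r, X) = 201 (j(r, X) = -1*(-201) = 201)
l(1405, -908) + j((-10 + 0)*(-8), 1691) = (14 - 908 + 1405) + 201 = 511 + 201 = 712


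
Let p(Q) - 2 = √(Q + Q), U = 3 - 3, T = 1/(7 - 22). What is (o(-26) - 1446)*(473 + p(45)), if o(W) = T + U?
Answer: -2060645/3 - 21691*√10/5 ≈ -7.0060e+5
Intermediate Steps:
T = -1/15 (T = 1/(-15) = -1/15 ≈ -0.066667)
U = 0
o(W) = -1/15 (o(W) = -1/15 + 0 = -1/15)
p(Q) = 2 + √2*√Q (p(Q) = 2 + √(Q + Q) = 2 + √(2*Q) = 2 + √2*√Q)
(o(-26) - 1446)*(473 + p(45)) = (-1/15 - 1446)*(473 + (2 + √2*√45)) = -21691*(473 + (2 + √2*(3*√5)))/15 = -21691*(473 + (2 + 3*√10))/15 = -21691*(475 + 3*√10)/15 = -2060645/3 - 21691*√10/5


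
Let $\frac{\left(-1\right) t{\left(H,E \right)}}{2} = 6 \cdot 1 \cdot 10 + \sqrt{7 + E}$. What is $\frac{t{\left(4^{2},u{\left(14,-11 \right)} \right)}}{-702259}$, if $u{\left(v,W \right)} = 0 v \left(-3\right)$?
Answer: $\frac{120}{702259} + \frac{2 \sqrt{7}}{702259} \approx 0.00017841$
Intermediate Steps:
$u{\left(v,W \right)} = 0$ ($u{\left(v,W \right)} = 0 \left(-3\right) = 0$)
$t{\left(H,E \right)} = -120 - 2 \sqrt{7 + E}$ ($t{\left(H,E \right)} = - 2 \left(6 \cdot 1 \cdot 10 + \sqrt{7 + E}\right) = - 2 \left(6 \cdot 10 + \sqrt{7 + E}\right) = - 2 \left(60 + \sqrt{7 + E}\right) = -120 - 2 \sqrt{7 + E}$)
$\frac{t{\left(4^{2},u{\left(14,-11 \right)} \right)}}{-702259} = \frac{-120 - 2 \sqrt{7 + 0}}{-702259} = \left(-120 - 2 \sqrt{7}\right) \left(- \frac{1}{702259}\right) = \frac{120}{702259} + \frac{2 \sqrt{7}}{702259}$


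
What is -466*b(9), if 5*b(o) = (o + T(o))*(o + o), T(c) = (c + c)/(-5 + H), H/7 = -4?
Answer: -780084/55 ≈ -14183.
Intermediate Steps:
H = -28 (H = 7*(-4) = -28)
T(c) = -2*c/33 (T(c) = (c + c)/(-5 - 28) = (2*c)/(-33) = (2*c)*(-1/33) = -2*c/33)
b(o) = 62*o²/165 (b(o) = ((o - 2*o/33)*(o + o))/5 = ((31*o/33)*(2*o))/5 = (62*o²/33)/5 = 62*o²/165)
-466*b(9) = -28892*9²/165 = -28892*81/165 = -466*1674/55 = -780084/55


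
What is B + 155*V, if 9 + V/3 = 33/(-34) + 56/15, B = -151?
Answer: -103745/34 ≈ -3051.3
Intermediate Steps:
V = -3181/170 (V = -27 + 3*(33/(-34) + 56/15) = -27 + 3*(33*(-1/34) + 56*(1/15)) = -27 + 3*(-33/34 + 56/15) = -27 + 3*(1409/510) = -27 + 1409/170 = -3181/170 ≈ -18.712)
B + 155*V = -151 + 155*(-3181/170) = -151 - 98611/34 = -103745/34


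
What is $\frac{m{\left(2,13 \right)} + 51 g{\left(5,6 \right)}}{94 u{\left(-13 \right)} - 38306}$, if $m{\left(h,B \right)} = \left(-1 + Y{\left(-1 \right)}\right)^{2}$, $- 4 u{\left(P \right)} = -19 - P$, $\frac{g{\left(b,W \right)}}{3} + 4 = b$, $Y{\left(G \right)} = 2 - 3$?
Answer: $- \frac{157}{38165} \approx -0.0041137$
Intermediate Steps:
$Y{\left(G \right)} = -1$
$g{\left(b,W \right)} = -12 + 3 b$
$u{\left(P \right)} = \frac{19}{4} + \frac{P}{4}$ ($u{\left(P \right)} = - \frac{-19 - P}{4} = \frac{19}{4} + \frac{P}{4}$)
$m{\left(h,B \right)} = 4$ ($m{\left(h,B \right)} = \left(-1 - 1\right)^{2} = \left(-2\right)^{2} = 4$)
$\frac{m{\left(2,13 \right)} + 51 g{\left(5,6 \right)}}{94 u{\left(-13 \right)} - 38306} = \frac{4 + 51 \left(-12 + 3 \cdot 5\right)}{94 \left(\frac{19}{4} + \frac{1}{4} \left(-13\right)\right) - 38306} = \frac{4 + 51 \left(-12 + 15\right)}{94 \left(\frac{19}{4} - \frac{13}{4}\right) - 38306} = \frac{4 + 51 \cdot 3}{94 \cdot \frac{3}{2} - 38306} = \frac{4 + 153}{141 - 38306} = \frac{157}{-38165} = 157 \left(- \frac{1}{38165}\right) = - \frac{157}{38165}$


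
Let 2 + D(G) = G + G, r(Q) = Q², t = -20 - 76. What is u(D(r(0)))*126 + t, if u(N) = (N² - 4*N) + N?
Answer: 1164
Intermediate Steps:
t = -96
D(G) = -2 + 2*G (D(G) = -2 + (G + G) = -2 + 2*G)
u(N) = N² - 3*N
u(D(r(0)))*126 + t = ((-2 + 2*0²)*(-3 + (-2 + 2*0²)))*126 - 96 = ((-2 + 2*0)*(-3 + (-2 + 2*0)))*126 - 96 = ((-2 + 0)*(-3 + (-2 + 0)))*126 - 96 = -2*(-3 - 2)*126 - 96 = -2*(-5)*126 - 96 = 10*126 - 96 = 1260 - 96 = 1164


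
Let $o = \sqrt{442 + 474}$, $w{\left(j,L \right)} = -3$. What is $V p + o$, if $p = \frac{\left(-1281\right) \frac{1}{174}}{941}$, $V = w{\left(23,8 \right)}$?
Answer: $\frac{1281}{54578} + 2 \sqrt{229} \approx 30.289$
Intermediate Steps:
$o = 2 \sqrt{229}$ ($o = \sqrt{916} = 2 \sqrt{229} \approx 30.266$)
$V = -3$
$p = - \frac{427}{54578}$ ($p = \left(-1281\right) \frac{1}{174} \cdot \frac{1}{941} = \left(- \frac{427}{58}\right) \frac{1}{941} = - \frac{427}{54578} \approx -0.0078237$)
$V p + o = \left(-3\right) \left(- \frac{427}{54578}\right) + 2 \sqrt{229} = \frac{1281}{54578} + 2 \sqrt{229}$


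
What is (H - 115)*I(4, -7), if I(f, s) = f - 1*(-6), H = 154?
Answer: 390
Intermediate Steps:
I(f, s) = 6 + f (I(f, s) = f + 6 = 6 + f)
(H - 115)*I(4, -7) = (154 - 115)*(6 + 4) = 39*10 = 390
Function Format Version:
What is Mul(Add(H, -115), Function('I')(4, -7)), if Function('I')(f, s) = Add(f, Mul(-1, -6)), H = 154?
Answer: 390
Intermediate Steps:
Function('I')(f, s) = Add(6, f) (Function('I')(f, s) = Add(f, 6) = Add(6, f))
Mul(Add(H, -115), Function('I')(4, -7)) = Mul(Add(154, -115), Add(6, 4)) = Mul(39, 10) = 390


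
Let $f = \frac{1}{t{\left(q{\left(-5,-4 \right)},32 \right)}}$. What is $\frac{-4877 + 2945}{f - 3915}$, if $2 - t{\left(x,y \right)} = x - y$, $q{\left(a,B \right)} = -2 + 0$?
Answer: $\frac{69552}{140939} \approx 0.49349$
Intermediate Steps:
$q{\left(a,B \right)} = -2$
$t{\left(x,y \right)} = 2 + y - x$ ($t{\left(x,y \right)} = 2 - \left(x - y\right) = 2 + y - x$)
$f = \frac{1}{36}$ ($f = \frac{1}{2 + 32 - -2} = \frac{1}{2 + 32 + 2} = \frac{1}{36} \approx 0.027778$)
$\frac{-4877 + 2945}{f - 3915} = \frac{-4877 + 2945}{\frac{1}{36} - 3915} = - \frac{1932}{- \frac{140939}{36}} = \left(-1932\right) \left(- \frac{36}{140939}\right) = \frac{69552}{140939}$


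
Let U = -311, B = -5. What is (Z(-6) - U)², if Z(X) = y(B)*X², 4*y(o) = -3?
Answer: 80656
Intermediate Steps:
y(o) = -¾ (y(o) = (¼)*(-3) = -¾)
Z(X) = -3*X²/4
(Z(-6) - U)² = (-¾*(-6)² - 1*(-311))² = (-¾*36 + 311)² = (-27 + 311)² = 284² = 80656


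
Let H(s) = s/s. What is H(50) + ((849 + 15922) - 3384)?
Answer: 13388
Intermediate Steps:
H(s) = 1
H(50) + ((849 + 15922) - 3384) = 1 + ((849 + 15922) - 3384) = 1 + (16771 - 3384) = 1 + 13387 = 13388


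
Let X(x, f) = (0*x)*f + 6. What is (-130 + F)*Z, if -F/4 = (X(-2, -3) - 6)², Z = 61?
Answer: -7930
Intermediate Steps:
X(x, f) = 6 (X(x, f) = 0*f + 6 = 0 + 6 = 6)
F = 0 (F = -4*(6 - 6)² = -4*0² = -4*0 = 0)
(-130 + F)*Z = (-130 + 0)*61 = -130*61 = -7930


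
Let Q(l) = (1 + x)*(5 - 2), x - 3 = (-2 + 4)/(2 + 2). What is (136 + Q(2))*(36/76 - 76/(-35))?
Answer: 525941/1330 ≈ 395.44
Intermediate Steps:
x = 7/2 (x = 3 + (-2 + 4)/(2 + 2) = 3 + 2/4 = 3 + 2*(¼) = 3 + ½ = 7/2 ≈ 3.5000)
Q(l) = 27/2 (Q(l) = (1 + 7/2)*(5 - 2) = (9/2)*3 = 27/2)
(136 + Q(2))*(36/76 - 76/(-35)) = (136 + 27/2)*(36/76 - 76/(-35)) = 299*(36*(1/76) - 76*(-1/35))/2 = 299*(9/19 + 76/35)/2 = (299/2)*(1759/665) = 525941/1330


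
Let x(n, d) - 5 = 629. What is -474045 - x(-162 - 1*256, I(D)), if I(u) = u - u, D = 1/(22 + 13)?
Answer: -474679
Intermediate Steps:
D = 1/35 ≈ 0.028571
I(u) = 0
x(n, d) = 634 (x(n, d) = 5 + 629 = 634)
-474045 - x(-162 - 1*256, I(D)) = -474045 - 1*634 = -474045 - 634 = -474679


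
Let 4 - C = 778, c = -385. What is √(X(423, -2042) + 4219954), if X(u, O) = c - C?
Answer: 9*√52103 ≈ 2054.3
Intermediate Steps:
C = -774 (C = 4 - 1*778 = 4 - 778 = -774)
X(u, O) = 389 (X(u, O) = -385 - 1*(-774) = -385 + 774 = 389)
√(X(423, -2042) + 4219954) = √(389 + 4219954) = √4220343 = 9*√52103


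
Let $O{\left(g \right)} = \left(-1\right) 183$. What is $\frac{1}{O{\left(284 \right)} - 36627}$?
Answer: $- \frac{1}{36810} \approx -2.7167 \cdot 10^{-5}$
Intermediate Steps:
$O{\left(g \right)} = -183$
$\frac{1}{O{\left(284 \right)} - 36627} = \frac{1}{-183 - 36627} = \frac{1}{-36810} = - \frac{1}{36810}$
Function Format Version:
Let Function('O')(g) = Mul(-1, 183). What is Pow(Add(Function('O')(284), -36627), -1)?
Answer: Rational(-1, 36810) ≈ -2.7167e-5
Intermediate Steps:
Function('O')(g) = -183
Pow(Add(Function('O')(284), -36627), -1) = Pow(Add(-183, -36627), -1) = Pow(-36810, -1) = Rational(-1, 36810)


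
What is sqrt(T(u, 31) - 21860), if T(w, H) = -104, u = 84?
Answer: 34*I*sqrt(19) ≈ 148.2*I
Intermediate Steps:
sqrt(T(u, 31) - 21860) = sqrt(-104 - 21860) = sqrt(-21964) = 34*I*sqrt(19)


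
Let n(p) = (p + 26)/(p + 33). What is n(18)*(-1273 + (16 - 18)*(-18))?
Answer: -54428/51 ≈ -1067.2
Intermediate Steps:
n(p) = (26 + p)/(33 + p)
n(18)*(-1273 + (16 - 18)*(-18)) = ((26 + 18)/(33 + 18))*(-1273 + (16 - 18)*(-18)) = (44/51)*(-1273 - 2*(-18)) = ((1/51)*44)*(-1273 + 36) = (44/51)*(-1237) = -54428/51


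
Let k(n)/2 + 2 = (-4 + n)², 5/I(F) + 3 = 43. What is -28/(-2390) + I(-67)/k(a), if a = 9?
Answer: 6347/439760 ≈ 0.014433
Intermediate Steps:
I(F) = ⅛ (I(F) = 5/(-3 + 43) = 5/40 = 5*(1/40) = ⅛)
k(n) = -4 + 2*(-4 + n)²
-28/(-2390) + I(-67)/k(a) = -28/(-2390) + 1/(8*(-4 + 2*(-4 + 9)²)) = -28*(-1/2390) + 1/(8*(-4 + 2*5²)) = 14/1195 + 1/(8*(-4 + 2*25)) = 14/1195 + 1/(8*(-4 + 50)) = 14/1195 + (⅛)/46 = 14/1195 + (⅛)*(1/46) = 14/1195 + 1/368 = 6347/439760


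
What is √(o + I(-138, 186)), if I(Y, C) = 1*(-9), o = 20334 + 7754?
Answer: √28079 ≈ 167.57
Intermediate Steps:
o = 28088
I(Y, C) = -9
√(o + I(-138, 186)) = √(28088 - 9) = √28079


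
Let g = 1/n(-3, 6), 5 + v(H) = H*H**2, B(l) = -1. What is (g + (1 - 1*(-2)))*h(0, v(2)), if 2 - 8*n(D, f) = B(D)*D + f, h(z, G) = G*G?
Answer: 117/7 ≈ 16.714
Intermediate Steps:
v(H) = -5 + H**3 (v(H) = -5 + H*H**2 = -5 + H**3)
h(z, G) = G**2
n(D, f) = 1/4 - f/8 + D/8 (n(D, f) = 1/4 - (-D + f)/8 = 1/4 - (f - D)/8 = 1/4 + (-f/8 + D/8) = 1/4 - f/8 + D/8)
g = -8/7 (g = 1/(1/4 - 1/8*6 + (1/8)*(-3)) = 1/(1/4 - 3/4 - 3/8) = 1/(-7/8) = -8/7 ≈ -1.1429)
(g + (1 - 1*(-2)))*h(0, v(2)) = (-8/7 + (1 - 1*(-2)))*(-5 + 2**3)**2 = (-8/7 + (1 + 2))*(-5 + 8)**2 = (-8/7 + 3)*3**2 = (13/7)*9 = 117/7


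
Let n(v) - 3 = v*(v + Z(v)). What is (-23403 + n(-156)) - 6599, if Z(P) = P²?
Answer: -3802079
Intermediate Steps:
n(v) = 3 + v*(v + v²)
(-23403 + n(-156)) - 6599 = (-23403 + (3 + (-156)² + (-156)³)) - 6599 = (-23403 + (3 + 24336 - 3796416)) - 6599 = (-23403 - 3772077) - 6599 = -3795480 - 6599 = -3802079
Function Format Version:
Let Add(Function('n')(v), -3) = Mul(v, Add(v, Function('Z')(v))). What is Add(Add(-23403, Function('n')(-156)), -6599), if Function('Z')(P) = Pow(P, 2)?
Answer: -3802079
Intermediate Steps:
Function('n')(v) = Add(3, Mul(v, Add(v, Pow(v, 2))))
Add(Add(-23403, Function('n')(-156)), -6599) = Add(Add(-23403, Add(3, Pow(-156, 2), Pow(-156, 3))), -6599) = Add(Add(-23403, Add(3, 24336, -3796416)), -6599) = Add(Add(-23403, -3772077), -6599) = Add(-3795480, -6599) = -3802079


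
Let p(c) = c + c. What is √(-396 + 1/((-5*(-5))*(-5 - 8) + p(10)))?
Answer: I*√36838205/305 ≈ 19.9*I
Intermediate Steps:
p(c) = 2*c
√(-396 + 1/((-5*(-5))*(-5 - 8) + p(10))) = √(-396 + 1/((-5*(-5))*(-5 - 8) + 2*10)) = √(-396 + 1/(25*(-13) + 20)) = √(-396 + 1/(-325 + 20)) = √(-396 + 1/(-305)) = √(-396 - 1/305) = √(-120781/305) = I*√36838205/305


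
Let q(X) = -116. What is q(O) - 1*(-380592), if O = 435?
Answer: 380476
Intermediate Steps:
q(O) - 1*(-380592) = -116 - 1*(-380592) = -116 + 380592 = 380476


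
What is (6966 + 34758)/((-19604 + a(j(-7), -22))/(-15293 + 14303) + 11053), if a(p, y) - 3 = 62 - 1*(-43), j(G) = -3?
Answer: 20653380/5480983 ≈ 3.7682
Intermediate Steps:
a(p, y) = 108 (a(p, y) = 3 + (62 - 1*(-43)) = 3 + (62 + 43) = 3 + 105 = 108)
(6966 + 34758)/((-19604 + a(j(-7), -22))/(-15293 + 14303) + 11053) = (6966 + 34758)/((-19604 + 108)/(-15293 + 14303) + 11053) = 41724/(-19496/(-990) + 11053) = 41724/(-19496*(-1/990) + 11053) = 41724/(9748/495 + 11053) = 41724/(5480983/495) = 41724*(495/5480983) = 20653380/5480983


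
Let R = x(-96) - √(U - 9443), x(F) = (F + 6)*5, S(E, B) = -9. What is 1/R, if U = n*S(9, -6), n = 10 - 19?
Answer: I/(√9362 - 450*I) ≈ -0.002124 + 0.0004567*I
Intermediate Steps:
n = -9
x(F) = 30 + 5*F (x(F) = (6 + F)*5 = 30 + 5*F)
U = 81 (U = -9*(-9) = 81)
R = -450 - I*√9362 (R = (30 + 5*(-96)) - √(81 - 9443) = (30 - 480) - √(-9362) = -450 - I*√9362 ≈ -450.0 - 96.757*I)
1/R = 1/(-450 - I*√9362)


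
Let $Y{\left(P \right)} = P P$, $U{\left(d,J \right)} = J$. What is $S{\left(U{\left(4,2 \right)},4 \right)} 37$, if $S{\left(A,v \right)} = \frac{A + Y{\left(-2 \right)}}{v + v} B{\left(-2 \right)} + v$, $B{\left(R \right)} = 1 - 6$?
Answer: $\frac{37}{4} \approx 9.25$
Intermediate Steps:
$B{\left(R \right)} = -5$ ($B{\left(R \right)} = 1 - 6 = -5$)
$Y{\left(P \right)} = P^{2}$
$S{\left(A,v \right)} = v - \frac{5 \left(4 + A\right)}{2 v}$ ($S{\left(A,v \right)} = \frac{A + \left(-2\right)^{2}}{v + v} \left(-5\right) + v = \frac{A + 4}{2 v} \left(-5\right) + v = \left(4 + A\right) \frac{1}{2 v} \left(-5\right) + v = \frac{4 + A}{2 v} \left(-5\right) + v = - \frac{5 \left(4 + A\right)}{2 v} + v = v - \frac{5 \left(4 + A\right)}{2 v}$)
$S{\left(U{\left(4,2 \right)},4 \right)} 37 = \frac{-10 + 4^{2} - 5}{4} \cdot 37 = \frac{-10 + 16 - 5}{4} \cdot 37 = \frac{1}{4} \cdot 1 \cdot 37 = \frac{1}{4} \cdot 37 = \frac{37}{4}$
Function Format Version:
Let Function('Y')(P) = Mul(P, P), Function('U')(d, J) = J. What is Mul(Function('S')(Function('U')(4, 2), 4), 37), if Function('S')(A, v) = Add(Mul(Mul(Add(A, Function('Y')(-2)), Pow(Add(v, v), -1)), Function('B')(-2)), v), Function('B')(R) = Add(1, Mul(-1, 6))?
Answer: Rational(37, 4) ≈ 9.2500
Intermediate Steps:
Function('B')(R) = -5 (Function('B')(R) = Add(1, -6) = -5)
Function('Y')(P) = Pow(P, 2)
Function('S')(A, v) = Add(v, Mul(Rational(-5, 2), Pow(v, -1), Add(4, A))) (Function('S')(A, v) = Add(Mul(Mul(Add(A, Pow(-2, 2)), Pow(Add(v, v), -1)), -5), v) = Add(Mul(Mul(Add(A, 4), Pow(Mul(2, v), -1)), -5), v) = Add(Mul(Mul(Add(4, A), Mul(Rational(1, 2), Pow(v, -1))), -5), v) = Add(Mul(Mul(Rational(1, 2), Pow(v, -1), Add(4, A)), -5), v) = Add(Mul(Rational(-5, 2), Pow(v, -1), Add(4, A)), v) = Add(v, Mul(Rational(-5, 2), Pow(v, -1), Add(4, A))))
Mul(Function('S')(Function('U')(4, 2), 4), 37) = Mul(Mul(Pow(4, -1), Add(-10, Pow(4, 2), Mul(Rational(-5, 2), 2))), 37) = Mul(Mul(Rational(1, 4), Add(-10, 16, -5)), 37) = Mul(Mul(Rational(1, 4), 1), 37) = Mul(Rational(1, 4), 37) = Rational(37, 4)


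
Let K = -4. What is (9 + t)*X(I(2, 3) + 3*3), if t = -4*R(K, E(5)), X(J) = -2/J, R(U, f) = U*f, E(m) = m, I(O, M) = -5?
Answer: -89/2 ≈ -44.500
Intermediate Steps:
t = 80 (t = -(-16)*5 = -4*(-20) = 80)
(9 + t)*X(I(2, 3) + 3*3) = (9 + 80)*(-2/(-5 + 3*3)) = 89*(-2/(-5 + 9)) = 89*(-2/4) = 89*(-2*¼) = 89*(-½) = -89/2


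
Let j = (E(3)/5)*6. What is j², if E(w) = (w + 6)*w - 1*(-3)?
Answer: 1296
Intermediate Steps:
E(w) = 3 + w*(6 + w) (E(w) = (6 + w)*w + 3 = w*(6 + w) + 3 = 3 + w*(6 + w))
j = 36 (j = ((3 + 3² + 6*3)/5)*6 = ((3 + 9 + 18)/5)*6 = ((⅕)*30)*6 = 6*6 = 36)
j² = 36² = 1296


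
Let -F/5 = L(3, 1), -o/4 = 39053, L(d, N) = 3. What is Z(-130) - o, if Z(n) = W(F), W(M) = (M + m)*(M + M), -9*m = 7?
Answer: 470056/3 ≈ 1.5669e+5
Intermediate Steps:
m = -7/9 (m = -⅑*7 = -7/9 ≈ -0.77778)
o = -156212 (o = -4*39053 = -156212)
F = -15 (F = -5*3 = -15)
W(M) = 2*M*(-7/9 + M) (W(M) = (M - 7/9)*(M + M) = (-7/9 + M)*(2*M) = 2*M*(-7/9 + M))
Z(n) = 1420/3 (Z(n) = (2/9)*(-15)*(-7 + 9*(-15)) = (2/9)*(-15)*(-7 - 135) = (2/9)*(-15)*(-142) = 1420/3)
Z(-130) - o = 1420/3 - 1*(-156212) = 1420/3 + 156212 = 470056/3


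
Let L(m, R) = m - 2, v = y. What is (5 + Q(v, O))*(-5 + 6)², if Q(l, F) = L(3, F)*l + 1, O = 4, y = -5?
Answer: 1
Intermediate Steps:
v = -5
L(m, R) = -2 + m
Q(l, F) = 1 + l (Q(l, F) = (-2 + 3)*l + 1 = 1*l + 1 = l + 1 = 1 + l)
(5 + Q(v, O))*(-5 + 6)² = (5 + (1 - 5))*(-5 + 6)² = (5 - 4)*1² = 1*1 = 1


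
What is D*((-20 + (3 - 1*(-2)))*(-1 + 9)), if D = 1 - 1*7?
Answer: 720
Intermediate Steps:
D = -6 (D = 1 - 7 = -6)
D*((-20 + (3 - 1*(-2)))*(-1 + 9)) = -6*(-20 + (3 - 1*(-2)))*(-1 + 9) = -6*(-20 + (3 + 2))*8 = -6*(-20 + 5)*8 = -(-90)*8 = -6*(-120) = 720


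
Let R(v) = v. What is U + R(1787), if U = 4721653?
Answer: 4723440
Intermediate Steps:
U + R(1787) = 4721653 + 1787 = 4723440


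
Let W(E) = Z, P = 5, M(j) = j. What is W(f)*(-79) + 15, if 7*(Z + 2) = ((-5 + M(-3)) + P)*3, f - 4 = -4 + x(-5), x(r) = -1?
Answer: 1922/7 ≈ 274.57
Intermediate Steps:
f = -1 (f = 4 + (-4 - 1) = 4 - 5 = -1)
Z = -23/7 (Z = -2 + (((-5 - 3) + 5)*3)/7 = -2 + ((-8 + 5)*3)/7 = -2 + (-3*3)/7 = -2 + (⅐)*(-9) = -2 - 9/7 = -23/7 ≈ -3.2857)
W(E) = -23/7
W(f)*(-79) + 15 = -23/7*(-79) + 15 = 1817/7 + 15 = 1922/7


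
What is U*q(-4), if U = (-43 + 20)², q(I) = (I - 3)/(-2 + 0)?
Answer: 3703/2 ≈ 1851.5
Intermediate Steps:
q(I) = 3/2 - I/2 (q(I) = (-3 + I)/(-2) = (-3 + I)*(-½) = 3/2 - I/2)
U = 529 (U = (-23)² = 529)
U*q(-4) = 529*(3/2 - ½*(-4)) = 529*(3/2 + 2) = 529*(7/2) = 3703/2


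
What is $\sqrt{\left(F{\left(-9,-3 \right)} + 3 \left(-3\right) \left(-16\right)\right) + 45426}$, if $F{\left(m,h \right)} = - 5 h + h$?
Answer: $\sqrt{45582} \approx 213.5$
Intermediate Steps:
$F{\left(m,h \right)} = - 4 h$
$\sqrt{\left(F{\left(-9,-3 \right)} + 3 \left(-3\right) \left(-16\right)\right) + 45426} = \sqrt{\left(\left(-4\right) \left(-3\right) + 3 \left(-3\right) \left(-16\right)\right) + 45426} = \sqrt{\left(12 - -144\right) + 45426} = \sqrt{\left(12 + 144\right) + 45426} = \sqrt{156 + 45426} = \sqrt{45582}$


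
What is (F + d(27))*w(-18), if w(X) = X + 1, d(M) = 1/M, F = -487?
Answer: 223516/27 ≈ 8278.4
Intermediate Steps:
w(X) = 1 + X
(F + d(27))*w(-18) = (-487 + 1/27)*(1 - 18) = (-487 + 1/27)*(-17) = -13148/27*(-17) = 223516/27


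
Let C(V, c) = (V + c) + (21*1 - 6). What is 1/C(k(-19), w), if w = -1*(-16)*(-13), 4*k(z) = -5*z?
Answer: -4/677 ≈ -0.0059084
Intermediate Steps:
k(z) = -5*z/4 (k(z) = (-5*z)/4 = -5*z/4)
w = -208 (w = 16*(-13) = -208)
C(V, c) = 15 + V + c (C(V, c) = (V + c) + (21 - 6) = (V + c) + 15 = 15 + V + c)
1/C(k(-19), w) = 1/(15 - 5/4*(-19) - 208) = 1/(15 + 95/4 - 208) = 1/(-677/4) = -4/677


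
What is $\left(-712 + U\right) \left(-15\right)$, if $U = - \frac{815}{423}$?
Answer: $\frac{1509955}{141} \approx 10709.0$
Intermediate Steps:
$U = - \frac{815}{423}$ ($U = \left(-815\right) \frac{1}{423} = - \frac{815}{423} \approx -1.9267$)
$\left(-712 + U\right) \left(-15\right) = \left(-712 - \frac{815}{423}\right) \left(-15\right) = \left(- \frac{301991}{423}\right) \left(-15\right) = \frac{1509955}{141}$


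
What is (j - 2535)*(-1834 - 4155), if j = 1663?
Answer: 5222408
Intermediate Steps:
(j - 2535)*(-1834 - 4155) = (1663 - 2535)*(-1834 - 4155) = -872*(-5989) = 5222408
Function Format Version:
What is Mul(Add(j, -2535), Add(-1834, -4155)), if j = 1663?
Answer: 5222408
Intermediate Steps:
Mul(Add(j, -2535), Add(-1834, -4155)) = Mul(Add(1663, -2535), Add(-1834, -4155)) = Mul(-872, -5989) = 5222408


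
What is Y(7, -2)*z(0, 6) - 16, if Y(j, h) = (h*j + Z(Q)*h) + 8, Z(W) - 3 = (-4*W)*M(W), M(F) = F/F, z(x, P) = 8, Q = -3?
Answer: -304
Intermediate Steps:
M(F) = 1
Z(W) = 3 - 4*W (Z(W) = 3 - 4*W*1 = 3 - 4*W)
Y(j, h) = 8 + 15*h + h*j (Y(j, h) = (h*j + (3 - 4*(-3))*h) + 8 = (h*j + (3 + 12)*h) + 8 = (h*j + 15*h) + 8 = (15*h + h*j) + 8 = 8 + 15*h + h*j)
Y(7, -2)*z(0, 6) - 16 = (8 + 15*(-2) - 2*7)*8 - 16 = (8 - 30 - 14)*8 - 16 = -36*8 - 16 = -288 - 16 = -304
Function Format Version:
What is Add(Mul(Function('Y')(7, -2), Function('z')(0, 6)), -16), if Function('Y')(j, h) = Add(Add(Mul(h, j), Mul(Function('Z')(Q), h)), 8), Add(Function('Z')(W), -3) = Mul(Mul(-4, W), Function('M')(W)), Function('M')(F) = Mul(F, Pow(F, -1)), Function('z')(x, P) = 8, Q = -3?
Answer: -304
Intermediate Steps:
Function('M')(F) = 1
Function('Z')(W) = Add(3, Mul(-4, W)) (Function('Z')(W) = Add(3, Mul(Mul(-4, W), 1)) = Add(3, Mul(-4, W)))
Function('Y')(j, h) = Add(8, Mul(15, h), Mul(h, j)) (Function('Y')(j, h) = Add(Add(Mul(h, j), Mul(Add(3, Mul(-4, -3)), h)), 8) = Add(Add(Mul(h, j), Mul(Add(3, 12), h)), 8) = Add(Add(Mul(h, j), Mul(15, h)), 8) = Add(Add(Mul(15, h), Mul(h, j)), 8) = Add(8, Mul(15, h), Mul(h, j)))
Add(Mul(Function('Y')(7, -2), Function('z')(0, 6)), -16) = Add(Mul(Add(8, Mul(15, -2), Mul(-2, 7)), 8), -16) = Add(Mul(Add(8, -30, -14), 8), -16) = Add(Mul(-36, 8), -16) = Add(-288, -16) = -304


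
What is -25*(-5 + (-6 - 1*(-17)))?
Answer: -150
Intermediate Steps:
-25*(-5 + (-6 - 1*(-17))) = -25*(-5 + (-6 + 17)) = -25*(-5 + 11) = -25*6 = -150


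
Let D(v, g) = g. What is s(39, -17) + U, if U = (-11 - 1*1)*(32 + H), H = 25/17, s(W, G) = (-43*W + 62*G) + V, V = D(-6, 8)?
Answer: -53119/17 ≈ -3124.6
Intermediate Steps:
V = 8
s(W, G) = 8 - 43*W + 62*G (s(W, G) = (-43*W + 62*G) + 8 = 8 - 43*W + 62*G)
H = 25/17 (H = 25*(1/17) = 25/17 ≈ 1.4706)
U = -6828/17 (U = (-11 - 1*1)*(32 + 25/17) = (-11 - 1)*(569/17) = -12*569/17 = -6828/17 ≈ -401.65)
s(39, -17) + U = (8 - 43*39 + 62*(-17)) - 6828/17 = (8 - 1677 - 1054) - 6828/17 = -2723 - 6828/17 = -53119/17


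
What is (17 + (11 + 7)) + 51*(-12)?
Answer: -577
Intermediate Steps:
(17 + (11 + 7)) + 51*(-12) = (17 + 18) - 612 = 35 - 612 = -577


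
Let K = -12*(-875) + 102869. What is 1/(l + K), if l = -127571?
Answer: -1/14202 ≈ -7.0413e-5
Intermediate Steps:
K = 113369 (K = 10500 + 102869 = 113369)
1/(l + K) = 1/(-127571 + 113369) = 1/(-14202) = -1/14202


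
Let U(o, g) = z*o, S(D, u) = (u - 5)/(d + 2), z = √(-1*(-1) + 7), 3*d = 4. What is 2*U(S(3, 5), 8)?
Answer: 0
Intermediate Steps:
d = 4/3 (d = (⅓)*4 = 4/3 ≈ 1.3333)
z = 2*√2 (z = √(1 + 7) = √8 = 2*√2 ≈ 2.8284)
S(D, u) = -3/2 + 3*u/10 (S(D, u) = (u - 5)/(4/3 + 2) = (-5 + u)/(10/3) = (-5 + u)*(3/10) = -3/2 + 3*u/10)
U(o, g) = 2*o*√2 (U(o, g) = (2*√2)*o = 2*o*√2)
2*U(S(3, 5), 8) = 2*(2*(-3/2 + (3/10)*5)*√2) = 2*(2*(-3/2 + 3/2)*√2) = 2*(2*0*√2) = 2*0 = 0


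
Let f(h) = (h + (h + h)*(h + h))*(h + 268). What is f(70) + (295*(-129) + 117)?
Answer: 6610522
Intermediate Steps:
f(h) = (268 + h)*(h + 4*h²) (f(h) = (h + (2*h)*(2*h))*(268 + h) = (h + 4*h²)*(268 + h) = (268 + h)*(h + 4*h²))
f(70) + (295*(-129) + 117) = 70*(268 + 4*70² + 1073*70) + (295*(-129) + 117) = 70*(268 + 4*4900 + 75110) + (-38055 + 117) = 70*(268 + 19600 + 75110) - 37938 = 70*94978 - 37938 = 6648460 - 37938 = 6610522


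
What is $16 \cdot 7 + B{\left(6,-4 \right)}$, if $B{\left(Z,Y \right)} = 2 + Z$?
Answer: $120$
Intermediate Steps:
$16 \cdot 7 + B{\left(6,-4 \right)} = 16 \cdot 7 + \left(2 + 6\right) = 112 + 8 = 120$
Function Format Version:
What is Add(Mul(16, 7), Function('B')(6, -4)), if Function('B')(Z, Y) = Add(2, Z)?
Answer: 120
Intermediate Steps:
Add(Mul(16, 7), Function('B')(6, -4)) = Add(Mul(16, 7), Add(2, 6)) = Add(112, 8) = 120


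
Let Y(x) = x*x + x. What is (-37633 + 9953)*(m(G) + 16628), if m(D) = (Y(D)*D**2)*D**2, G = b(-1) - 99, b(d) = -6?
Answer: -36740573056263040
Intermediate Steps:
Y(x) = x + x**2 (Y(x) = x**2 + x = x + x**2)
G = -105 (G = -6 - 99 = -105)
m(D) = D**5*(1 + D) (m(D) = ((D*(1 + D))*D**2)*D**2 = (D**3*(1 + D))*D**2 = D**5*(1 + D))
(-37633 + 9953)*(m(G) + 16628) = (-37633 + 9953)*((-105)**5*(1 - 105) + 16628) = -27680*(-12762815625*(-104) + 16628) = -27680*(1327332825000 + 16628) = -27680*1327332841628 = -36740573056263040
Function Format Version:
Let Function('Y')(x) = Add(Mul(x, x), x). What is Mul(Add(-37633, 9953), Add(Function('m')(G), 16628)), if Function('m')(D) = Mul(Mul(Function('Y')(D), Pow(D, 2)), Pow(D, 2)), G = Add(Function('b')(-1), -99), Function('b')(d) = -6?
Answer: -36740573056263040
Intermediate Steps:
Function('Y')(x) = Add(x, Pow(x, 2)) (Function('Y')(x) = Add(Pow(x, 2), x) = Add(x, Pow(x, 2)))
G = -105 (G = Add(-6, -99) = -105)
Function('m')(D) = Mul(Pow(D, 5), Add(1, D)) (Function('m')(D) = Mul(Mul(Mul(D, Add(1, D)), Pow(D, 2)), Pow(D, 2)) = Mul(Mul(Pow(D, 3), Add(1, D)), Pow(D, 2)) = Mul(Pow(D, 5), Add(1, D)))
Mul(Add(-37633, 9953), Add(Function('m')(G), 16628)) = Mul(Add(-37633, 9953), Add(Mul(Pow(-105, 5), Add(1, -105)), 16628)) = Mul(-27680, Add(Mul(-12762815625, -104), 16628)) = Mul(-27680, Add(1327332825000, 16628)) = Mul(-27680, 1327332841628) = -36740573056263040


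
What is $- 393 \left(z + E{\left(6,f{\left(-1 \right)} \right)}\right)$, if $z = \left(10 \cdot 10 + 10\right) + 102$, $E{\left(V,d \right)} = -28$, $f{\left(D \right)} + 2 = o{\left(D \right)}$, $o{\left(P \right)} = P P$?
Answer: $-72312$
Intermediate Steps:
$o{\left(P \right)} = P^{2}$
$f{\left(D \right)} = -2 + D^{2}$
$z = 212$ ($z = \left(100 + 10\right) + 102 = 110 + 102 = 212$)
$- 393 \left(z + E{\left(6,f{\left(-1 \right)} \right)}\right) = - 393 \left(212 - 28\right) = \left(-393\right) 184 = -72312$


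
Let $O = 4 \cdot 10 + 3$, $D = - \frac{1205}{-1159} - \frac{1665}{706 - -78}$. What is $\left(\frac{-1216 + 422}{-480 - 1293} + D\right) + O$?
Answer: $\frac{68250066053}{1611047088} \approx 42.364$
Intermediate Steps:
$D = - \frac{985015}{908656}$ ($D = \left(-1205\right) \left(- \frac{1}{1159}\right) - \frac{1665}{706 + 78} = \frac{1205}{1159} - \frac{1665}{784} = - \frac{985015}{908656} \approx -1.084$)
$O = 43$ ($O = 40 + 3 = 43$)
$\left(\frac{-1216 + 422}{-480 - 1293} + D\right) + O = \left(\frac{-1216 + 422}{-480 - 1293} - \frac{985015}{908656}\right) + 43 = \left(- \frac{794}{-1773} - \frac{985015}{908656}\right) + 43 = \left(\left(-794\right) \left(- \frac{1}{1773}\right) - \frac{985015}{908656}\right) + 43 = \left(\frac{794}{1773} - \frac{985015}{908656}\right) + 43 = - \frac{1024958731}{1611047088} + 43 = \frac{68250066053}{1611047088}$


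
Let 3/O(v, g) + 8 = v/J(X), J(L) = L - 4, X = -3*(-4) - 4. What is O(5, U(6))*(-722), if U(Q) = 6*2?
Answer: 2888/9 ≈ 320.89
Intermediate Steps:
X = 8 (X = 12 - 4 = 8)
J(L) = -4 + L
U(Q) = 12
O(v, g) = 3/(-8 + v/4) (O(v, g) = 3/(-8 + v/(-4 + 8)) = 3/(-8 + v/4))
O(5, U(6))*(-722) = (12/(-32 + 5))*(-722) = (12/(-27))*(-722) = (12*(-1/27))*(-722) = -4/9*(-722) = 2888/9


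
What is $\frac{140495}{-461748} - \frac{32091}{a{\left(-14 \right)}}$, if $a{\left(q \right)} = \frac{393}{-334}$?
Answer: $\frac{1649713926059}{60488988} \approx 27273.0$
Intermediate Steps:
$a{\left(q \right)} = - \frac{393}{334}$ ($a{\left(q \right)} = 393 \left(- \frac{1}{334}\right) = - \frac{393}{334}$)
$\frac{140495}{-461748} - \frac{32091}{a{\left(-14 \right)}} = \frac{140495}{-461748} - \frac{32091}{- \frac{393}{334}} = 140495 \left(- \frac{1}{461748}\right) - - \frac{3572798}{131} = - \frac{140495}{461748} + \frac{3572798}{131} = \frac{1649713926059}{60488988}$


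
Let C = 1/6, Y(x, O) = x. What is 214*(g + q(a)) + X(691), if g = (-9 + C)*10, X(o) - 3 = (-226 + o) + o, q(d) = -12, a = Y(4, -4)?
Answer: -60937/3 ≈ -20312.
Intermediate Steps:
a = 4
C = ⅙ (C = 1*(⅙) = ⅙ ≈ 0.16667)
X(o) = -223 + 2*o (X(o) = 3 + ((-226 + o) + o) = 3 + (-226 + 2*o) = -223 + 2*o)
g = -265/3 (g = (-9 + ⅙)*10 = -53/6*10 = -265/3 ≈ -88.333)
214*(g + q(a)) + X(691) = 214*(-265/3 - 12) + (-223 + 2*691) = 214*(-301/3) + (-223 + 1382) = -64414/3 + 1159 = -60937/3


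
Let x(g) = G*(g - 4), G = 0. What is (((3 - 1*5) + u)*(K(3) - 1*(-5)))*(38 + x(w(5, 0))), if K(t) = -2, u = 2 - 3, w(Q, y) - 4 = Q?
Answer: -342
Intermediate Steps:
w(Q, y) = 4 + Q
u = -1
x(g) = 0 (x(g) = 0*(g - 4) = 0*(-4 + g) = 0)
(((3 - 1*5) + u)*(K(3) - 1*(-5)))*(38 + x(w(5, 0))) = (((3 - 1*5) - 1)*(-2 - 1*(-5)))*(38 + 0) = (((3 - 5) - 1)*(-2 + 5))*38 = ((-2 - 1)*3)*38 = -3*3*38 = -9*38 = -342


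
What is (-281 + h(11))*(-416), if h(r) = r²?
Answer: 66560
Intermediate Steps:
(-281 + h(11))*(-416) = (-281 + 11²)*(-416) = (-281 + 121)*(-416) = -160*(-416) = 66560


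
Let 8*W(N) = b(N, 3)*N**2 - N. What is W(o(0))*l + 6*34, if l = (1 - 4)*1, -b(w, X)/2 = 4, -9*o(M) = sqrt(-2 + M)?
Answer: 5506/27 - I*sqrt(2)/24 ≈ 203.93 - 0.058926*I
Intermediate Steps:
o(M) = -sqrt(-2 + M)/9
b(w, X) = -8 (b(w, X) = -2*4 = -8)
l = -3 (l = -3*1 = -3)
W(N) = -N**2 - N/8 (W(N) = (-8*N**2 - N)/8 = (-N - 8*N**2)/8 = -N**2 - N/8)
W(o(0))*l + 6*34 = -(-sqrt(-2 + 0)/9)*(1/8 - sqrt(-2 + 0)/9)*(-3) + 6*34 = -(-I*sqrt(2)/9)*(1/8 - I*sqrt(2)/9)*(-3) + 204 = (I*sqrt(2)*(1/8 - I*sqrt(2)/9)/9)*(-3) + 204 = -I*sqrt(2)*(1/8 - I*sqrt(2)/9)/3 + 204 = 204 - I*sqrt(2)*(1/8 - I*sqrt(2)/9)/3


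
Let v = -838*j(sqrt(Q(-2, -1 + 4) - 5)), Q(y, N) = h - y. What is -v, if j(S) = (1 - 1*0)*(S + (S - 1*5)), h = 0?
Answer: -4190 + 1676*I*sqrt(3) ≈ -4190.0 + 2902.9*I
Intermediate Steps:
Q(y, N) = -y (Q(y, N) = 0 - y = -y)
j(S) = -5 + 2*S (j(S) = (1 + 0)*(S + (S - 5)) = 1*(S + (-5 + S)) = 1*(-5 + 2*S) = -5 + 2*S)
v = 4190 - 1676*I*sqrt(3) (v = -838*(-5 + 2*sqrt(-1*(-2) - 5)) = -838*(-5 + 2*sqrt(2 - 5)) = -838*(-5 + 2*sqrt(-3)) = -838*(-5 + 2*(I*sqrt(3))) = -838*(-5 + 2*I*sqrt(3)) = 4190 - 1676*I*sqrt(3) ≈ 4190.0 - 2902.9*I)
-v = -(4190 - 1676*I*sqrt(3)) = -4190 + 1676*I*sqrt(3)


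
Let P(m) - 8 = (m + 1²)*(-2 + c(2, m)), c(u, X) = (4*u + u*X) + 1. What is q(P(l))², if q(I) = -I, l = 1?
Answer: 676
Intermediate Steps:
c(u, X) = 1 + 4*u + X*u (c(u, X) = (4*u + X*u) + 1 = 1 + 4*u + X*u)
P(m) = 8 + (1 + m)*(7 + 2*m) (P(m) = 8 + (m + 1²)*(-2 + (1 + 4*2 + m*2)) = 8 + (m + 1)*(-2 + (1 + 8 + 2*m)) = 8 + (1 + m)*(-2 + (9 + 2*m)) = 8 + (1 + m)*(7 + 2*m))
q(P(l))² = (-(15 + 1*(9 + 2*1)))² = (-(15 + 1*(9 + 2)))² = (-(15 + 1*11))² = (-(15 + 11))² = (-1*26)² = (-26)² = 676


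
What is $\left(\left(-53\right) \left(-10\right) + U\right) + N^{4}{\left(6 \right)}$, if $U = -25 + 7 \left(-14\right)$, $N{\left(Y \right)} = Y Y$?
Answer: $1680023$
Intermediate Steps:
$N{\left(Y \right)} = Y^{2}$
$U = -123$ ($U = -25 - 98 = -123$)
$\left(\left(-53\right) \left(-10\right) + U\right) + N^{4}{\left(6 \right)} = \left(\left(-53\right) \left(-10\right) - 123\right) + \left(6^{2}\right)^{4} = \left(530 - 123\right) + 36^{4} = 407 + 1679616 = 1680023$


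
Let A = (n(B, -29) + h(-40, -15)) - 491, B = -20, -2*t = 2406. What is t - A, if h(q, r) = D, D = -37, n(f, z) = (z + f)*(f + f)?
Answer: -2635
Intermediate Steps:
t = -1203 (t = -½*2406 = -1203)
n(f, z) = 2*f*(f + z) (n(f, z) = (f + z)*(2*f) = 2*f*(f + z))
h(q, r) = -37
A = 1432 (A = (2*(-20)*(-20 - 29) - 37) - 491 = (2*(-20)*(-49) - 37) - 491 = (1960 - 37) - 491 = 1923 - 491 = 1432)
t - A = -1203 - 1*1432 = -1203 - 1432 = -2635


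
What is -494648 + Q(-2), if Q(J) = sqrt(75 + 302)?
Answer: -494648 + sqrt(377) ≈ -4.9463e+5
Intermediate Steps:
Q(J) = sqrt(377)
-494648 + Q(-2) = -494648 + sqrt(377)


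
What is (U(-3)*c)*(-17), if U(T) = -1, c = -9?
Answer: -153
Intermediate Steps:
(U(-3)*c)*(-17) = -1*(-9)*(-17) = 9*(-17) = -153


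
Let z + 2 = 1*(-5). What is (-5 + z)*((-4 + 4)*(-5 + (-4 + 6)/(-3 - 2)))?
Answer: 0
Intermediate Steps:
z = -7 (z = -2 + 1*(-5) = -2 - 5 = -7)
(-5 + z)*((-4 + 4)*(-5 + (-4 + 6)/(-3 - 2))) = (-5 - 7)*((-4 + 4)*(-5 + (-4 + 6)/(-3 - 2))) = -0*(-5 + 2/(-5)) = -0*(-5 + 2*(-1/5)) = -0*(-5 - 2/5) = -0*(-27)/5 = -12*0 = 0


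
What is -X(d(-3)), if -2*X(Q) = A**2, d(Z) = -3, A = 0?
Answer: 0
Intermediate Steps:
X(Q) = 0 (X(Q) = -1/2*0**2 = -1/2*0 = 0)
-X(d(-3)) = -1*0 = 0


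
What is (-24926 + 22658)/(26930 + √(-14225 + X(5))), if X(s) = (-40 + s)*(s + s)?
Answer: -12215448/145047895 + 2268*I*√583/145047895 ≈ -0.084217 + 0.00037754*I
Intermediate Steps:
X(s) = 2*s*(-40 + s) (X(s) = (-40 + s)*(2*s) = 2*s*(-40 + s))
(-24926 + 22658)/(26930 + √(-14225 + X(5))) = (-24926 + 22658)/(26930 + √(-14225 + 2*5*(-40 + 5))) = -2268/(26930 + √(-14225 + 2*5*(-35))) = -2268/(26930 + √(-14225 - 350)) = -2268/(26930 + √(-14575)) = -2268/(26930 + 5*I*√583)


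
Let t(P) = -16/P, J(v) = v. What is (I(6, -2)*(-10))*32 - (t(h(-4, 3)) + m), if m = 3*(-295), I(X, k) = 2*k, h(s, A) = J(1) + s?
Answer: 6479/3 ≈ 2159.7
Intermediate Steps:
h(s, A) = 1 + s
m = -885
(I(6, -2)*(-10))*32 - (t(h(-4, 3)) + m) = ((2*(-2))*(-10))*32 - (-16/(1 - 4) - 885) = -4*(-10)*32 - (-16/(-3) - 885) = 40*32 - (-16*(-⅓) - 885) = 1280 - (16/3 - 885) = 1280 - 1*(-2639/3) = 1280 + 2639/3 = 6479/3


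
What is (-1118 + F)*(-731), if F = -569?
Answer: 1233197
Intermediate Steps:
(-1118 + F)*(-731) = (-1118 - 569)*(-731) = -1687*(-731) = 1233197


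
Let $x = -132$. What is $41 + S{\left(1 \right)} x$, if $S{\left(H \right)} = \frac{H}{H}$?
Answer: $-91$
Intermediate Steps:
$S{\left(H \right)} = 1$
$41 + S{\left(1 \right)} x = 41 + 1 \left(-132\right) = 41 - 132 = -91$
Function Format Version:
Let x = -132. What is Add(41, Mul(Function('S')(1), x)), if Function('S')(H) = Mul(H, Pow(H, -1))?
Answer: -91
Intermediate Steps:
Function('S')(H) = 1
Add(41, Mul(Function('S')(1), x)) = Add(41, Mul(1, -132)) = Add(41, -132) = -91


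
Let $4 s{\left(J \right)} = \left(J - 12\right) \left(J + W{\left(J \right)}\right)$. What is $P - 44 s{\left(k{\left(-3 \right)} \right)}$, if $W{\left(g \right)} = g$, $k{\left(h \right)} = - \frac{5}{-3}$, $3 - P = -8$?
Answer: $\frac{3509}{9} \approx 389.89$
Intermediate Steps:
$P = 11$ ($P = 3 - -8 = 3 + 8 = 11$)
$k{\left(h \right)} = \frac{5}{3}$ ($k{\left(h \right)} = \left(-5\right) \left(- \frac{1}{3}\right) = \frac{5}{3}$)
$s{\left(J \right)} = \frac{J \left(-12 + J\right)}{2}$ ($s{\left(J \right)} = \frac{\left(J - 12\right) \left(J + J\right)}{4} = \frac{\left(J - 12\right) 2 J}{4} = \frac{\left(-12 + J\right) 2 J}{4} = \frac{2 J \left(-12 + J\right)}{4} = \frac{J \left(-12 + J\right)}{2}$)
$P - 44 s{\left(k{\left(-3 \right)} \right)} = 11 - 44 \cdot \frac{1}{2} \cdot \frac{5}{3} \left(-12 + \frac{5}{3}\right) = 11 - 44 \cdot \frac{1}{2} \cdot \frac{5}{3} \left(- \frac{31}{3}\right) = 11 - - \frac{3410}{9} = 11 + \frac{3410}{9} = \frac{3509}{9}$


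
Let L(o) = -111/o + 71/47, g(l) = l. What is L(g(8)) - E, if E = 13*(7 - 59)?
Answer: 249527/376 ≈ 663.64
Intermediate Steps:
L(o) = 71/47 - 111/o (L(o) = -111/o + 71*(1/47) = -111/o + 71/47 = 71/47 - 111/o)
E = -676 (E = 13*(-52) = -676)
L(g(8)) - E = (71/47 - 111/8) - 1*(-676) = (71/47 - 111*1/8) + 676 = (71/47 - 111/8) + 676 = -4649/376 + 676 = 249527/376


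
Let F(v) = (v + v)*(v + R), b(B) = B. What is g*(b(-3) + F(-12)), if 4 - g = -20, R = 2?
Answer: 5688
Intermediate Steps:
g = 24 (g = 4 - 1*(-20) = 4 + 20 = 24)
F(v) = 2*v*(2 + v) (F(v) = (v + v)*(v + 2) = (2*v)*(2 + v) = 2*v*(2 + v))
g*(b(-3) + F(-12)) = 24*(-3 + 2*(-12)*(2 - 12)) = 24*(-3 + 2*(-12)*(-10)) = 24*(-3 + 240) = 24*237 = 5688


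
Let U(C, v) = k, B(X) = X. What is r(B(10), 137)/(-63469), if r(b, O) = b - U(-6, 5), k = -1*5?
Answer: -15/63469 ≈ -0.00023634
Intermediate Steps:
k = -5
U(C, v) = -5
r(b, O) = 5 + b (r(b, O) = b - 1*(-5) = b + 5 = 5 + b)
r(B(10), 137)/(-63469) = (5 + 10)/(-63469) = 15*(-1/63469) = -15/63469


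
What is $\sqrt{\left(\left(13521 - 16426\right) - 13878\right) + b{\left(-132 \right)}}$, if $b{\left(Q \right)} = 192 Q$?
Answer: $i \sqrt{42127} \approx 205.25 i$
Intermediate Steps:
$\sqrt{\left(\left(13521 - 16426\right) - 13878\right) + b{\left(-132 \right)}} = \sqrt{\left(\left(13521 - 16426\right) - 13878\right) + 192 \left(-132\right)} = \sqrt{\left(-2905 - 13878\right) - 25344} = \sqrt{-16783 - 25344} = \sqrt{-42127} = i \sqrt{42127}$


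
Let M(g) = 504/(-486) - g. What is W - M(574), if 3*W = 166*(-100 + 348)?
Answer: 386038/27 ≈ 14298.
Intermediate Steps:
M(g) = -28/27 - g (M(g) = 504*(-1/486) - g = -28/27 - g)
W = 41168/3 (W = (166*(-100 + 348))/3 = (166*248)/3 = (⅓)*41168 = 41168/3 ≈ 13723.)
W - M(574) = 41168/3 - (-28/27 - 1*574) = 41168/3 - (-28/27 - 574) = 41168/3 - 1*(-15526/27) = 41168/3 + 15526/27 = 386038/27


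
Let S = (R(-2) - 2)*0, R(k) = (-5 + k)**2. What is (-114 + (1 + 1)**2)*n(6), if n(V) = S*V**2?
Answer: 0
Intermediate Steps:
S = 0 (S = ((-5 - 2)**2 - 2)*0 = ((-7)**2 - 2)*0 = (49 - 2)*0 = 47*0 = 0)
n(V) = 0 (n(V) = 0*V**2 = 0)
(-114 + (1 + 1)**2)*n(6) = (-114 + (1 + 1)**2)*0 = (-114 + 2**2)*0 = (-114 + 4)*0 = -110*0 = 0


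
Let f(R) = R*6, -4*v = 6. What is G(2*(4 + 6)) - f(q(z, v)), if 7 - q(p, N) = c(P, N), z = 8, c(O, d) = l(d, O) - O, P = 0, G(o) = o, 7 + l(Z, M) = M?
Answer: -64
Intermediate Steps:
l(Z, M) = -7 + M
v = -3/2 (v = -¼*6 = -3/2 ≈ -1.5000)
c(O, d) = -7 (c(O, d) = (-7 + O) - O = -7)
q(p, N) = 14 (q(p, N) = 7 - 1*(-7) = 7 + 7 = 14)
f(R) = 6*R
G(2*(4 + 6)) - f(q(z, v)) = 2*(4 + 6) - 6*14 = 2*10 - 1*84 = 20 - 84 = -64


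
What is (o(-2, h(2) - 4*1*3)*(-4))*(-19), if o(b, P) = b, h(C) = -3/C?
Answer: -152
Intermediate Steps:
(o(-2, h(2) - 4*1*3)*(-4))*(-19) = -2*(-4)*(-19) = 8*(-19) = -152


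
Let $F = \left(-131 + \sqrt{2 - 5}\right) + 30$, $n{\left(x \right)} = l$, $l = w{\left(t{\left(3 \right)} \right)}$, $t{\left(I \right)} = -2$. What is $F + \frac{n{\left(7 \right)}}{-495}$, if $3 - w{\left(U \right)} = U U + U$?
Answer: $- \frac{49996}{495} + i \sqrt{3} \approx -101.0 + 1.732 i$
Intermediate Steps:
$w{\left(U \right)} = 3 - U - U^{2}$ ($w{\left(U \right)} = 3 - \left(U U + U\right) = 3 - \left(U^{2} + U\right) = 3 - \left(U + U^{2}\right) = 3 - U - U^{2}$)
$l = 1$ ($l = 3 - -2 - \left(-2\right)^{2} = 3 + 2 - 4 = 1$)
$n{\left(x \right)} = 1$
$F = -101 + i \sqrt{3}$ ($F = \left(-131 + \sqrt{-3}\right) + 30 = \left(-131 + i \sqrt{3}\right) + 30 = -101 + i \sqrt{3} \approx -101.0 + 1.732 i$)
$F + \frac{n{\left(7 \right)}}{-495} = \left(-101 + i \sqrt{3}\right) + 1 \frac{1}{-495} = \left(-101 + i \sqrt{3}\right) + 1 \left(- \frac{1}{495}\right) = \left(-101 + i \sqrt{3}\right) - \frac{1}{495} = - \frac{49996}{495} + i \sqrt{3}$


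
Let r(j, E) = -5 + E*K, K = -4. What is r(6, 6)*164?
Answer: -4756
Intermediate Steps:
r(j, E) = -5 - 4*E (r(j, E) = -5 + E*(-4) = -5 - 4*E)
r(6, 6)*164 = (-5 - 4*6)*164 = (-5 - 24)*164 = -29*164 = -4756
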